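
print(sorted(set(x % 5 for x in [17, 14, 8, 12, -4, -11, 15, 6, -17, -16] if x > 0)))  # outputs [0, 1, 2, 3, 4]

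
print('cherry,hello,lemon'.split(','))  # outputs ['cherry', 'hello', 'lemon']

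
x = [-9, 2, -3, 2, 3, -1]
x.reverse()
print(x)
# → [-1, 3, 2, -3, 2, -9]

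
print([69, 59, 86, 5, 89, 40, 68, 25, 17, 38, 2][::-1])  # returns [2, 38, 17, 25, 68, 40, 89, 5, 86, 59, 69]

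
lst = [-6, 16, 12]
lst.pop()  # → 12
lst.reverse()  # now [16, -6]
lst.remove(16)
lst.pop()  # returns -6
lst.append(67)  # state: [67]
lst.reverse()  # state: [67]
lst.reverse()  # [67]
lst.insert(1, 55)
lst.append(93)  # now [67, 55, 93]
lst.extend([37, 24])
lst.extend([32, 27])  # [67, 55, 93, 37, 24, 32, 27]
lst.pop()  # 27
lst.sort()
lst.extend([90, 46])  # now [24, 32, 37, 55, 67, 93, 90, 46]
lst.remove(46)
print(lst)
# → [24, 32, 37, 55, 67, 93, 90]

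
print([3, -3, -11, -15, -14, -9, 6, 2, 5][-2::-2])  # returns [2, -9, -15, -3]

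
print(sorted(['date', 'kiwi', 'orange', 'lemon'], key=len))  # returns ['date', 'kiwi', 'lemon', 'orange']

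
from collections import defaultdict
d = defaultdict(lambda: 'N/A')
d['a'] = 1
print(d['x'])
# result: N/A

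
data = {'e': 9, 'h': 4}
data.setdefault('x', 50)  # 50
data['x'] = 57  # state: {'e': 9, 'h': 4, 'x': 57}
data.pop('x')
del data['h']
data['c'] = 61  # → {'e': 9, 'c': 61}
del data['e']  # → {'c': 61}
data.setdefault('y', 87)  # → 87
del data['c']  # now {'y': 87}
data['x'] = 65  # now {'y': 87, 'x': 65}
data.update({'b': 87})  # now {'y': 87, 'x': 65, 'b': 87}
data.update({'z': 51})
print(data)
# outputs {'y': 87, 'x': 65, 'b': 87, 'z': 51}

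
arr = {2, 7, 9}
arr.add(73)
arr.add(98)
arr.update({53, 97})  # {2, 7, 9, 53, 73, 97, 98}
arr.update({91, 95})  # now {2, 7, 9, 53, 73, 91, 95, 97, 98}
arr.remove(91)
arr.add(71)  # {2, 7, 9, 53, 71, 73, 95, 97, 98}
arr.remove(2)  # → {7, 9, 53, 71, 73, 95, 97, 98}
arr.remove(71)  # {7, 9, 53, 73, 95, 97, 98}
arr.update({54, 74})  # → {7, 9, 53, 54, 73, 74, 95, 97, 98}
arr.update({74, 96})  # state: {7, 9, 53, 54, 73, 74, 95, 96, 97, 98}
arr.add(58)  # {7, 9, 53, 54, 58, 73, 74, 95, 96, 97, 98}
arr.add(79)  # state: {7, 9, 53, 54, 58, 73, 74, 79, 95, 96, 97, 98}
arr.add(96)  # {7, 9, 53, 54, 58, 73, 74, 79, 95, 96, 97, 98}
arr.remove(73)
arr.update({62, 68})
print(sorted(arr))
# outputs [7, 9, 53, 54, 58, 62, 68, 74, 79, 95, 96, 97, 98]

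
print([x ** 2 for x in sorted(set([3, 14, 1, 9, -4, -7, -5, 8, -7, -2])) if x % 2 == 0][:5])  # [16, 4, 64, 196]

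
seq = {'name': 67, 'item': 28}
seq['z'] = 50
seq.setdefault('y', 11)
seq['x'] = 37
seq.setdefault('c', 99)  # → 99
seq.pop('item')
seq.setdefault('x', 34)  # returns 37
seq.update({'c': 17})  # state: {'name': 67, 'z': 50, 'y': 11, 'x': 37, 'c': 17}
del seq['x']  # {'name': 67, 'z': 50, 'y': 11, 'c': 17}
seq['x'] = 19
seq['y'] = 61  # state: {'name': 67, 'z': 50, 'y': 61, 'c': 17, 'x': 19}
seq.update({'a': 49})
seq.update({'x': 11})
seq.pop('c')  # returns 17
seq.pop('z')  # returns 50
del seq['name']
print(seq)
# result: {'y': 61, 'x': 11, 'a': 49}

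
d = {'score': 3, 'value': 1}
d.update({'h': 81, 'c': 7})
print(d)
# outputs {'score': 3, 'value': 1, 'h': 81, 'c': 7}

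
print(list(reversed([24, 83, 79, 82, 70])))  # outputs [70, 82, 79, 83, 24]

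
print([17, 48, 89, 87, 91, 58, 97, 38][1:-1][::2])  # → [48, 87, 58]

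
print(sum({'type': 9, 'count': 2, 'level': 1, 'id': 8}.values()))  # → 20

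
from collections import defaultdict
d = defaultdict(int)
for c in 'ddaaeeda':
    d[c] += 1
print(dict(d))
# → {'d': 3, 'a': 3, 'e': 2}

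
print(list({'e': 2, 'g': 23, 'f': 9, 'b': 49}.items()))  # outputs [('e', 2), ('g', 23), ('f', 9), ('b', 49)]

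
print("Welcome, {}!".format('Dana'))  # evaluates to Welcome, Dana!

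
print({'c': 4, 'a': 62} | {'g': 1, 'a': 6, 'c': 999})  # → {'c': 999, 'a': 6, 'g': 1}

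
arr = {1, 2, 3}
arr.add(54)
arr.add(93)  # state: {1, 2, 3, 54, 93}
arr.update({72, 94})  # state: {1, 2, 3, 54, 72, 93, 94}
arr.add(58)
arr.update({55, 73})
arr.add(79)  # {1, 2, 3, 54, 55, 58, 72, 73, 79, 93, 94}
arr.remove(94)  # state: {1, 2, 3, 54, 55, 58, 72, 73, 79, 93}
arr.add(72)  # {1, 2, 3, 54, 55, 58, 72, 73, 79, 93}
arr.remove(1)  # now {2, 3, 54, 55, 58, 72, 73, 79, 93}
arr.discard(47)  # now {2, 3, 54, 55, 58, 72, 73, 79, 93}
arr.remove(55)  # {2, 3, 54, 58, 72, 73, 79, 93}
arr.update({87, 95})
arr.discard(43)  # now {2, 3, 54, 58, 72, 73, 79, 87, 93, 95}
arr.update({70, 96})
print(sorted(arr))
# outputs [2, 3, 54, 58, 70, 72, 73, 79, 87, 93, 95, 96]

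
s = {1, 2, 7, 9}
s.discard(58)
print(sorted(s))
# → [1, 2, 7, 9]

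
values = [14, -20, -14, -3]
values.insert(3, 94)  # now [14, -20, -14, 94, -3]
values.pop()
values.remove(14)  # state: [-20, -14, 94]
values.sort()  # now [-20, -14, 94]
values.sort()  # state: [-20, -14, 94]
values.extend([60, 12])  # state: [-20, -14, 94, 60, 12]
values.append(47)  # [-20, -14, 94, 60, 12, 47]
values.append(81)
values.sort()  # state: [-20, -14, 12, 47, 60, 81, 94]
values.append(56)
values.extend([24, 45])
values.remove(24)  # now [-20, -14, 12, 47, 60, 81, 94, 56, 45]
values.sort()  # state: [-20, -14, 12, 45, 47, 56, 60, 81, 94]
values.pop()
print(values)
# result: [-20, -14, 12, 45, 47, 56, 60, 81]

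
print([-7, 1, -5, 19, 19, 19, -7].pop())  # -7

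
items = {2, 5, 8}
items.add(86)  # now {2, 5, 8, 86}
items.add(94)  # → {2, 5, 8, 86, 94}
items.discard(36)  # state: {2, 5, 8, 86, 94}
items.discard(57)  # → {2, 5, 8, 86, 94}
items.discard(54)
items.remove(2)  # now {5, 8, 86, 94}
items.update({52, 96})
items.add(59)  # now {5, 8, 52, 59, 86, 94, 96}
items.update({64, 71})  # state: {5, 8, 52, 59, 64, 71, 86, 94, 96}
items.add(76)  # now {5, 8, 52, 59, 64, 71, 76, 86, 94, 96}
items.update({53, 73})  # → {5, 8, 52, 53, 59, 64, 71, 73, 76, 86, 94, 96}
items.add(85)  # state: {5, 8, 52, 53, 59, 64, 71, 73, 76, 85, 86, 94, 96}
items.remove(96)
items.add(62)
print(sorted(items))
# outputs [5, 8, 52, 53, 59, 62, 64, 71, 73, 76, 85, 86, 94]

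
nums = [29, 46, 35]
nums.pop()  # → 35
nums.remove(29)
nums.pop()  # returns 46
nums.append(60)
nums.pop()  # 60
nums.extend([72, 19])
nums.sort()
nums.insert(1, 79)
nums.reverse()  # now [72, 79, 19]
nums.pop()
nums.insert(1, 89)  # [72, 89, 79]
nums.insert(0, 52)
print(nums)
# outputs [52, 72, 89, 79]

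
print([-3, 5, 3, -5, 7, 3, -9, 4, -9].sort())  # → None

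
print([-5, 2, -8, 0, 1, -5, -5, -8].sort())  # None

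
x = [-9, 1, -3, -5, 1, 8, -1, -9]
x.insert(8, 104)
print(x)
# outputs [-9, 1, -3, -5, 1, 8, -1, -9, 104]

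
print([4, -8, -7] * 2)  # [4, -8, -7, 4, -8, -7]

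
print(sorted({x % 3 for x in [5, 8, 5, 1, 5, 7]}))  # [1, 2]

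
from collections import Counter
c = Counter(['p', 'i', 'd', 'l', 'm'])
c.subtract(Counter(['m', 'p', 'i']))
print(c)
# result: Counter({'d': 1, 'l': 1, 'p': 0, 'i': 0, 'm': 0})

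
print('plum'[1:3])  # lu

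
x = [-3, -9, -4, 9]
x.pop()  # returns 9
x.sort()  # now [-9, -4, -3]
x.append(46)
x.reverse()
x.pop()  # -9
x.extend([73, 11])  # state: [46, -3, -4, 73, 11]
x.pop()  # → 11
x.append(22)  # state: [46, -3, -4, 73, 22]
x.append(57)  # [46, -3, -4, 73, 22, 57]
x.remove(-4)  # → [46, -3, 73, 22, 57]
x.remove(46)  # [-3, 73, 22, 57]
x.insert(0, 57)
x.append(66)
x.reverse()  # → [66, 57, 22, 73, -3, 57]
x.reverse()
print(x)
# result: [57, -3, 73, 22, 57, 66]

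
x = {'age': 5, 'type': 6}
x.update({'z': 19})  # {'age': 5, 'type': 6, 'z': 19}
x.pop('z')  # 19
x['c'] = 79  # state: {'age': 5, 'type': 6, 'c': 79}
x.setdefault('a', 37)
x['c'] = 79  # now {'age': 5, 'type': 6, 'c': 79, 'a': 37}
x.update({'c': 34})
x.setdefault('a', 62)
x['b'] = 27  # {'age': 5, 'type': 6, 'c': 34, 'a': 37, 'b': 27}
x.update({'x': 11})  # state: {'age': 5, 'type': 6, 'c': 34, 'a': 37, 'b': 27, 'x': 11}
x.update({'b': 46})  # {'age': 5, 'type': 6, 'c': 34, 'a': 37, 'b': 46, 'x': 11}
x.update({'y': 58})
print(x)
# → {'age': 5, 'type': 6, 'c': 34, 'a': 37, 'b': 46, 'x': 11, 'y': 58}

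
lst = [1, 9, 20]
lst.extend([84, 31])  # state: [1, 9, 20, 84, 31]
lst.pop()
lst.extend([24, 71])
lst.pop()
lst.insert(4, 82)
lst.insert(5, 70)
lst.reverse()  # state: [24, 70, 82, 84, 20, 9, 1]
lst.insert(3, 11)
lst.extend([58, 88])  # [24, 70, 82, 11, 84, 20, 9, 1, 58, 88]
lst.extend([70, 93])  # [24, 70, 82, 11, 84, 20, 9, 1, 58, 88, 70, 93]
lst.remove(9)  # [24, 70, 82, 11, 84, 20, 1, 58, 88, 70, 93]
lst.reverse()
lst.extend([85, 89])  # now [93, 70, 88, 58, 1, 20, 84, 11, 82, 70, 24, 85, 89]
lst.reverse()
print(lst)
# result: [89, 85, 24, 70, 82, 11, 84, 20, 1, 58, 88, 70, 93]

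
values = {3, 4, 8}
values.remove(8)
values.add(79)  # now {3, 4, 79}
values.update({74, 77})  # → {3, 4, 74, 77, 79}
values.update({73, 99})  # {3, 4, 73, 74, 77, 79, 99}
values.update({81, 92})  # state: {3, 4, 73, 74, 77, 79, 81, 92, 99}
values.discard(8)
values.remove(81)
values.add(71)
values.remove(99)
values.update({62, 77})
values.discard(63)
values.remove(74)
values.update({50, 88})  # {3, 4, 50, 62, 71, 73, 77, 79, 88, 92}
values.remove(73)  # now {3, 4, 50, 62, 71, 77, 79, 88, 92}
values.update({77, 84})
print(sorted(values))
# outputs [3, 4, 50, 62, 71, 77, 79, 84, 88, 92]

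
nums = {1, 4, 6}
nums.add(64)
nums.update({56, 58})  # {1, 4, 6, 56, 58, 64}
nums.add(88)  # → {1, 4, 6, 56, 58, 64, 88}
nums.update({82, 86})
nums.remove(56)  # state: {1, 4, 6, 58, 64, 82, 86, 88}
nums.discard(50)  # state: {1, 4, 6, 58, 64, 82, 86, 88}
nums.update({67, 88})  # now {1, 4, 6, 58, 64, 67, 82, 86, 88}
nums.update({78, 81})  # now {1, 4, 6, 58, 64, 67, 78, 81, 82, 86, 88}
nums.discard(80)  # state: {1, 4, 6, 58, 64, 67, 78, 81, 82, 86, 88}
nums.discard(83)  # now {1, 4, 6, 58, 64, 67, 78, 81, 82, 86, 88}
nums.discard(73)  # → {1, 4, 6, 58, 64, 67, 78, 81, 82, 86, 88}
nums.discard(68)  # {1, 4, 6, 58, 64, 67, 78, 81, 82, 86, 88}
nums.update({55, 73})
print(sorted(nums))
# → [1, 4, 6, 55, 58, 64, 67, 73, 78, 81, 82, 86, 88]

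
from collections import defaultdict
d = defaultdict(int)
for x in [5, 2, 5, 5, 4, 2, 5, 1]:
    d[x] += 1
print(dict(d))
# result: {5: 4, 2: 2, 4: 1, 1: 1}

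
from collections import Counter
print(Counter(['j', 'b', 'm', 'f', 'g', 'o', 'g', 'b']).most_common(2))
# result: [('b', 2), ('g', 2)]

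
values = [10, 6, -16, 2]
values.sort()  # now [-16, 2, 6, 10]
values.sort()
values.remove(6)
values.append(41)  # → [-16, 2, 10, 41]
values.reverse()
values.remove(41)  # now [10, 2, -16]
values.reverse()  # [-16, 2, 10]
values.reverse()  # [10, 2, -16]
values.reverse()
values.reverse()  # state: [10, 2, -16]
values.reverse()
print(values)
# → [-16, 2, 10]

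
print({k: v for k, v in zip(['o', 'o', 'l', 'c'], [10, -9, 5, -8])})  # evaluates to {'o': -9, 'l': 5, 'c': -8}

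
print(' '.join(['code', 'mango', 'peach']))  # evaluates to code mango peach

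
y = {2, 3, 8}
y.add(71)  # {2, 3, 8, 71}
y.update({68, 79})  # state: {2, 3, 8, 68, 71, 79}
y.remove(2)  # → {3, 8, 68, 71, 79}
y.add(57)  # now {3, 8, 57, 68, 71, 79}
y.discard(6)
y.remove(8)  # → {3, 57, 68, 71, 79}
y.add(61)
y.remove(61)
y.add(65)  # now {3, 57, 65, 68, 71, 79}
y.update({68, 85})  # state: {3, 57, 65, 68, 71, 79, 85}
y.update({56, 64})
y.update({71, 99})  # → {3, 56, 57, 64, 65, 68, 71, 79, 85, 99}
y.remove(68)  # {3, 56, 57, 64, 65, 71, 79, 85, 99}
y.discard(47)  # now {3, 56, 57, 64, 65, 71, 79, 85, 99}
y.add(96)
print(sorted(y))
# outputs [3, 56, 57, 64, 65, 71, 79, 85, 96, 99]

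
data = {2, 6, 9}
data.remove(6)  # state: {2, 9}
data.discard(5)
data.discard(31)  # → {2, 9}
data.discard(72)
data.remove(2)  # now {9}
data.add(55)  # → {9, 55}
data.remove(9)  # {55}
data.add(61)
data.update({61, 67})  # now {55, 61, 67}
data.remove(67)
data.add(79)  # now {55, 61, 79}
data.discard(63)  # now {55, 61, 79}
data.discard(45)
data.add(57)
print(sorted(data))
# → [55, 57, 61, 79]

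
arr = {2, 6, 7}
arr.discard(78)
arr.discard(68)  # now {2, 6, 7}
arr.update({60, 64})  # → {2, 6, 7, 60, 64}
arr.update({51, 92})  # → {2, 6, 7, 51, 60, 64, 92}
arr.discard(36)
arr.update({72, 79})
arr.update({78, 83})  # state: {2, 6, 7, 51, 60, 64, 72, 78, 79, 83, 92}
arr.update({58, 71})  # {2, 6, 7, 51, 58, 60, 64, 71, 72, 78, 79, 83, 92}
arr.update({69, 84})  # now {2, 6, 7, 51, 58, 60, 64, 69, 71, 72, 78, 79, 83, 84, 92}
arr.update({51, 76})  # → {2, 6, 7, 51, 58, 60, 64, 69, 71, 72, 76, 78, 79, 83, 84, 92}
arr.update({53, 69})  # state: {2, 6, 7, 51, 53, 58, 60, 64, 69, 71, 72, 76, 78, 79, 83, 84, 92}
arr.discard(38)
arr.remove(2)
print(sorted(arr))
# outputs [6, 7, 51, 53, 58, 60, 64, 69, 71, 72, 76, 78, 79, 83, 84, 92]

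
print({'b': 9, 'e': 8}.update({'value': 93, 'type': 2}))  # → None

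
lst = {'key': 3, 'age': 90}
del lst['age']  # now {'key': 3}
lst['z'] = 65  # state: {'key': 3, 'z': 65}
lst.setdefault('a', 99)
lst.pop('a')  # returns 99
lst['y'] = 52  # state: {'key': 3, 'z': 65, 'y': 52}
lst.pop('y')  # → 52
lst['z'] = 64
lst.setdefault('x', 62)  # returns 62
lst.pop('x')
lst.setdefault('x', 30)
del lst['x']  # {'key': 3, 'z': 64}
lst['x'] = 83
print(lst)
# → {'key': 3, 'z': 64, 'x': 83}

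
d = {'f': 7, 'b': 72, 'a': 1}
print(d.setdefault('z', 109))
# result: 109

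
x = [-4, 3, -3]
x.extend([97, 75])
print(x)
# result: [-4, 3, -3, 97, 75]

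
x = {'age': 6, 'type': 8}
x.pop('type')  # 8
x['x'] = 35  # {'age': 6, 'x': 35}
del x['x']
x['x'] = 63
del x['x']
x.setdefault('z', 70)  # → 70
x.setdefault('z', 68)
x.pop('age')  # 6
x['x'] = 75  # {'z': 70, 'x': 75}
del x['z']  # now {'x': 75}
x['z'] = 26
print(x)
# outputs {'x': 75, 'z': 26}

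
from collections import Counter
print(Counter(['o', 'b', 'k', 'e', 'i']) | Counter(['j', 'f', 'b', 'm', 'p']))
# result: Counter({'o': 1, 'b': 1, 'k': 1, 'e': 1, 'i': 1, 'j': 1, 'f': 1, 'm': 1, 'p': 1})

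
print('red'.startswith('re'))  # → True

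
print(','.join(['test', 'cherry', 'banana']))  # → test,cherry,banana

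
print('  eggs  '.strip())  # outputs eggs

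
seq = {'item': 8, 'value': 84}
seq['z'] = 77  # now {'item': 8, 'value': 84, 'z': 77}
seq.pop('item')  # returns 8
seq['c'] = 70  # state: {'value': 84, 'z': 77, 'c': 70}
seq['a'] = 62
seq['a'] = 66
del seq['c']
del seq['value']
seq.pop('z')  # 77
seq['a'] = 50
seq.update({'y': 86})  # {'a': 50, 'y': 86}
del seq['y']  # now {'a': 50}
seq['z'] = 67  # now {'a': 50, 'z': 67}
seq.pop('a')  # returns 50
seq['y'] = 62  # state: {'z': 67, 'y': 62}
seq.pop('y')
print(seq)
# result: {'z': 67}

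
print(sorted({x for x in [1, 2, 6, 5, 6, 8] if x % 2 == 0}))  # [2, 6, 8]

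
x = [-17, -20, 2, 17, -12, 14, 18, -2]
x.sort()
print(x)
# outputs [-20, -17, -12, -2, 2, 14, 17, 18]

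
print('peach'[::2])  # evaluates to pah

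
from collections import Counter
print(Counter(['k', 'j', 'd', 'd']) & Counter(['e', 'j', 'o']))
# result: Counter({'j': 1})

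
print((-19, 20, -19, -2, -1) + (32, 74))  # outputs (-19, 20, -19, -2, -1, 32, 74)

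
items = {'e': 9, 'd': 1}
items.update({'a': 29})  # {'e': 9, 'd': 1, 'a': 29}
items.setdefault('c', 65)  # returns 65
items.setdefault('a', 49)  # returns 29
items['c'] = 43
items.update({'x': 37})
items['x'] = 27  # {'e': 9, 'd': 1, 'a': 29, 'c': 43, 'x': 27}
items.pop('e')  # 9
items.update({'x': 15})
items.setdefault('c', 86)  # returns 43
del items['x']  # {'d': 1, 'a': 29, 'c': 43}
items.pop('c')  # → 43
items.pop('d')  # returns 1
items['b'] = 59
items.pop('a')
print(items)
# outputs {'b': 59}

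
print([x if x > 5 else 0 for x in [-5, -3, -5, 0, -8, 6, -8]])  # [0, 0, 0, 0, 0, 6, 0]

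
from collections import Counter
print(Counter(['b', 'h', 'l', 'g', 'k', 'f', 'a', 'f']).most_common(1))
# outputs [('f', 2)]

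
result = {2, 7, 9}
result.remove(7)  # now {2, 9}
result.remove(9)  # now {2}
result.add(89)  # {2, 89}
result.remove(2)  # {89}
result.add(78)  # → {78, 89}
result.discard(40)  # {78, 89}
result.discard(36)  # {78, 89}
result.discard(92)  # {78, 89}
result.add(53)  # {53, 78, 89}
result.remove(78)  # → {53, 89}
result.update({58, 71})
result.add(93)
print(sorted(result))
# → [53, 58, 71, 89, 93]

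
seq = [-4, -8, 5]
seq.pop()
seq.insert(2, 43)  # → [-4, -8, 43]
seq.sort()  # [-8, -4, 43]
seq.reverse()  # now [43, -4, -8]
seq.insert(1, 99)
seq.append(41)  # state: [43, 99, -4, -8, 41]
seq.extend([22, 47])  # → [43, 99, -4, -8, 41, 22, 47]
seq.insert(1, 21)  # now [43, 21, 99, -4, -8, 41, 22, 47]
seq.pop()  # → 47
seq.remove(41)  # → [43, 21, 99, -4, -8, 22]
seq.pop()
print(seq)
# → [43, 21, 99, -4, -8]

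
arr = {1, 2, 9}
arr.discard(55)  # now {1, 2, 9}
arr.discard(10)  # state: {1, 2, 9}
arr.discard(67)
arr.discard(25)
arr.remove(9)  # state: {1, 2}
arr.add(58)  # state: {1, 2, 58}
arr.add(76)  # {1, 2, 58, 76}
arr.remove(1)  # {2, 58, 76}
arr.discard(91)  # {2, 58, 76}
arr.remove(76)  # {2, 58}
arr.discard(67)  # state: {2, 58}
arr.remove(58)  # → {2}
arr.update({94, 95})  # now {2, 94, 95}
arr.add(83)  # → {2, 83, 94, 95}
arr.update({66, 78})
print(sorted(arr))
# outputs [2, 66, 78, 83, 94, 95]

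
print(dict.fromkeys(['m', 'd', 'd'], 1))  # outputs {'m': 1, 'd': 1}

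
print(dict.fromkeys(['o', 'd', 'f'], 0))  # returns {'o': 0, 'd': 0, 'f': 0}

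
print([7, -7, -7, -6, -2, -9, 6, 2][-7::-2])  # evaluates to [-7]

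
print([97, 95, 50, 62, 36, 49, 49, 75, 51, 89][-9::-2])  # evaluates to [95]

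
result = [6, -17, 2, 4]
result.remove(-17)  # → [6, 2, 4]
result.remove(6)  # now [2, 4]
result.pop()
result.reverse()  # [2]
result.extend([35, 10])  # [2, 35, 10]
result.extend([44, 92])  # [2, 35, 10, 44, 92]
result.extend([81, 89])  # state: [2, 35, 10, 44, 92, 81, 89]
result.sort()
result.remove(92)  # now [2, 10, 35, 44, 81, 89]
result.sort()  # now [2, 10, 35, 44, 81, 89]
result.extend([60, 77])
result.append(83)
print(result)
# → [2, 10, 35, 44, 81, 89, 60, 77, 83]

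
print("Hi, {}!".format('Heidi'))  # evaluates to Hi, Heidi!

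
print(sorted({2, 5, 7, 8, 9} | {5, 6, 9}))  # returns [2, 5, 6, 7, 8, 9]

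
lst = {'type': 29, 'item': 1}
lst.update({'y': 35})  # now {'type': 29, 'item': 1, 'y': 35}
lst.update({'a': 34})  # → {'type': 29, 'item': 1, 'y': 35, 'a': 34}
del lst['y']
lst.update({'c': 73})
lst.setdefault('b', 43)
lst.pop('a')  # 34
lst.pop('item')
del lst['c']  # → {'type': 29, 'b': 43}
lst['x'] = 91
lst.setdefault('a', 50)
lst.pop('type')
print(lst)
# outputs {'b': 43, 'x': 91, 'a': 50}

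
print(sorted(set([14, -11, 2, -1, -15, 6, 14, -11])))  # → [-15, -11, -1, 2, 6, 14]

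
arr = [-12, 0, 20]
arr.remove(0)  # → [-12, 20]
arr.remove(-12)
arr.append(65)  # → [20, 65]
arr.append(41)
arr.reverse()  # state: [41, 65, 20]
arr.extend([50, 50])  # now [41, 65, 20, 50, 50]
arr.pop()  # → 50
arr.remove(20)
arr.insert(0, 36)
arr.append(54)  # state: [36, 41, 65, 50, 54]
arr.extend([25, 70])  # [36, 41, 65, 50, 54, 25, 70]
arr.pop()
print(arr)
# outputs [36, 41, 65, 50, 54, 25]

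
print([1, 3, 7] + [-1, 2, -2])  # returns [1, 3, 7, -1, 2, -2]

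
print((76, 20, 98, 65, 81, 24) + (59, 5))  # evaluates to (76, 20, 98, 65, 81, 24, 59, 5)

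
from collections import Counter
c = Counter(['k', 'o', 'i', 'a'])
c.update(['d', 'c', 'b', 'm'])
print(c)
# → Counter({'k': 1, 'o': 1, 'i': 1, 'a': 1, 'd': 1, 'c': 1, 'b': 1, 'm': 1})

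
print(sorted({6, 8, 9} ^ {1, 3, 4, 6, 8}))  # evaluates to [1, 3, 4, 9]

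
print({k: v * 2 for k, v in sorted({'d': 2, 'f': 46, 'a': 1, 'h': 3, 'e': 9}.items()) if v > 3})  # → {'e': 18, 'f': 92}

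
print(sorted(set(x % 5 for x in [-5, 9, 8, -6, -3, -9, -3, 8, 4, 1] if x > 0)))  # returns [1, 3, 4]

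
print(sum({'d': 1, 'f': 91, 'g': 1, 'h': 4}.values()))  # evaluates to 97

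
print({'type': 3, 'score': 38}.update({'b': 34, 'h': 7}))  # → None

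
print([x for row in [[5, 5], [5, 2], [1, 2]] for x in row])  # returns [5, 5, 5, 2, 1, 2]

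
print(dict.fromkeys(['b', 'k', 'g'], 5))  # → {'b': 5, 'k': 5, 'g': 5}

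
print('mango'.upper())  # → MANGO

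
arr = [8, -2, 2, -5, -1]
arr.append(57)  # [8, -2, 2, -5, -1, 57]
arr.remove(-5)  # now [8, -2, 2, -1, 57]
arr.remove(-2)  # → [8, 2, -1, 57]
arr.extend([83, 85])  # [8, 2, -1, 57, 83, 85]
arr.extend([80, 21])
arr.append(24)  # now [8, 2, -1, 57, 83, 85, 80, 21, 24]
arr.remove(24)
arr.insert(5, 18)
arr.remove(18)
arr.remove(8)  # [2, -1, 57, 83, 85, 80, 21]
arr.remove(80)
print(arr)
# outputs [2, -1, 57, 83, 85, 21]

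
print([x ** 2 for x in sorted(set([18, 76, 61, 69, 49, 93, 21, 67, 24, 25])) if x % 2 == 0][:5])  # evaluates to [324, 576, 5776]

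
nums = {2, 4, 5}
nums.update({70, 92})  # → {2, 4, 5, 70, 92}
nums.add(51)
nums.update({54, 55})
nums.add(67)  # {2, 4, 5, 51, 54, 55, 67, 70, 92}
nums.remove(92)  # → {2, 4, 5, 51, 54, 55, 67, 70}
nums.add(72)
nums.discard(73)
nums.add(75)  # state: {2, 4, 5, 51, 54, 55, 67, 70, 72, 75}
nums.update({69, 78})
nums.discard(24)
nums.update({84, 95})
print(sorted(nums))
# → [2, 4, 5, 51, 54, 55, 67, 69, 70, 72, 75, 78, 84, 95]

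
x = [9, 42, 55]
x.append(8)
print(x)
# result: [9, 42, 55, 8]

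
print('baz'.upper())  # BAZ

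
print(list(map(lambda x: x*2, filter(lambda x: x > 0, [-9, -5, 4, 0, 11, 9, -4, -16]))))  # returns [8, 22, 18]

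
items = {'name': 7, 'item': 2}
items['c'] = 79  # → {'name': 7, 'item': 2, 'c': 79}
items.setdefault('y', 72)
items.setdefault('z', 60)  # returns 60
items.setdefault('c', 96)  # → 79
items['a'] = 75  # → {'name': 7, 'item': 2, 'c': 79, 'y': 72, 'z': 60, 'a': 75}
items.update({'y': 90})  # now {'name': 7, 'item': 2, 'c': 79, 'y': 90, 'z': 60, 'a': 75}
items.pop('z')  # 60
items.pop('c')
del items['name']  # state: {'item': 2, 'y': 90, 'a': 75}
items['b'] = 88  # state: {'item': 2, 'y': 90, 'a': 75, 'b': 88}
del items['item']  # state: {'y': 90, 'a': 75, 'b': 88}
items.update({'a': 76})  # {'y': 90, 'a': 76, 'b': 88}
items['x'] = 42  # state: {'y': 90, 'a': 76, 'b': 88, 'x': 42}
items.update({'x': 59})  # {'y': 90, 'a': 76, 'b': 88, 'x': 59}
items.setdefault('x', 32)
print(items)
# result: {'y': 90, 'a': 76, 'b': 88, 'x': 59}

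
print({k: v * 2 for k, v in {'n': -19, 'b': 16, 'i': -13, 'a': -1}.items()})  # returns {'n': -38, 'b': 32, 'i': -26, 'a': -2}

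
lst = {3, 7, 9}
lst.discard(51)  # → {3, 7, 9}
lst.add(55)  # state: {3, 7, 9, 55}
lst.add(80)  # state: {3, 7, 9, 55, 80}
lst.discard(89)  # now {3, 7, 9, 55, 80}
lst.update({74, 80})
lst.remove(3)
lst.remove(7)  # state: {9, 55, 74, 80}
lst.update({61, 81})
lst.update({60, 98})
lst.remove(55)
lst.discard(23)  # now {9, 60, 61, 74, 80, 81, 98}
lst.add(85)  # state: {9, 60, 61, 74, 80, 81, 85, 98}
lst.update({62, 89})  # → {9, 60, 61, 62, 74, 80, 81, 85, 89, 98}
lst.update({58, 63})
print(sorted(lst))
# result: [9, 58, 60, 61, 62, 63, 74, 80, 81, 85, 89, 98]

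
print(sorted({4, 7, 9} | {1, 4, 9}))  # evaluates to [1, 4, 7, 9]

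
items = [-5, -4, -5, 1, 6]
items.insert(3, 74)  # [-5, -4, -5, 74, 1, 6]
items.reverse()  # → [6, 1, 74, -5, -4, -5]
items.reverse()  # [-5, -4, -5, 74, 1, 6]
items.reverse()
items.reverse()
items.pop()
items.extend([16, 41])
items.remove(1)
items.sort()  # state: [-5, -5, -4, 16, 41, 74]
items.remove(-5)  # [-5, -4, 16, 41, 74]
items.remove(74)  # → [-5, -4, 16, 41]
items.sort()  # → [-5, -4, 16, 41]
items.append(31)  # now [-5, -4, 16, 41, 31]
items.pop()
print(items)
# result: [-5, -4, 16, 41]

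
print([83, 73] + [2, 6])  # [83, 73, 2, 6]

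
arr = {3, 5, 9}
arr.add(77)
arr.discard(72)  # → {3, 5, 9, 77}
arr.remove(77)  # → {3, 5, 9}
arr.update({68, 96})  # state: {3, 5, 9, 68, 96}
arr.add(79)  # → {3, 5, 9, 68, 79, 96}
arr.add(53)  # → {3, 5, 9, 53, 68, 79, 96}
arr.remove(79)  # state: {3, 5, 9, 53, 68, 96}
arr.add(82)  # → {3, 5, 9, 53, 68, 82, 96}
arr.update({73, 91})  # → {3, 5, 9, 53, 68, 73, 82, 91, 96}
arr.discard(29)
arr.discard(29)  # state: {3, 5, 9, 53, 68, 73, 82, 91, 96}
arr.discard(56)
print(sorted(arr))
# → [3, 5, 9, 53, 68, 73, 82, 91, 96]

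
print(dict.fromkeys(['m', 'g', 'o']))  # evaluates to {'m': None, 'g': None, 'o': None}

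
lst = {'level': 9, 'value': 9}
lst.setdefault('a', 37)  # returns 37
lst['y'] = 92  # {'level': 9, 'value': 9, 'a': 37, 'y': 92}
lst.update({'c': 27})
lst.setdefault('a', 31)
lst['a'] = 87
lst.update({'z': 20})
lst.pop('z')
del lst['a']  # {'level': 9, 'value': 9, 'y': 92, 'c': 27}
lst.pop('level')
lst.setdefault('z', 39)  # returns 39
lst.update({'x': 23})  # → {'value': 9, 'y': 92, 'c': 27, 'z': 39, 'x': 23}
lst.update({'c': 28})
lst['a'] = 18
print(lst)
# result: {'value': 9, 'y': 92, 'c': 28, 'z': 39, 'x': 23, 'a': 18}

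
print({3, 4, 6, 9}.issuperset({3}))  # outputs True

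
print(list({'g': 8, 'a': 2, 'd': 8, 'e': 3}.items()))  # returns [('g', 8), ('a', 2), ('d', 8), ('e', 3)]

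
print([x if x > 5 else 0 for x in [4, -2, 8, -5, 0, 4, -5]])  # [0, 0, 8, 0, 0, 0, 0]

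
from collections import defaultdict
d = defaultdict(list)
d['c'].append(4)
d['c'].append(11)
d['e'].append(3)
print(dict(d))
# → {'c': [4, 11], 'e': [3]}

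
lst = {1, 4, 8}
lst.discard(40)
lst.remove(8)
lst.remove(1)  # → {4}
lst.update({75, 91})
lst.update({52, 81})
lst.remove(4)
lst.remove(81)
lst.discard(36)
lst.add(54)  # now {52, 54, 75, 91}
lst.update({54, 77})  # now {52, 54, 75, 77, 91}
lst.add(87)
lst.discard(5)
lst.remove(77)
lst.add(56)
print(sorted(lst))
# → [52, 54, 56, 75, 87, 91]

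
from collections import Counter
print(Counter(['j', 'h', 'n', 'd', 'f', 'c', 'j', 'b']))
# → Counter({'j': 2, 'h': 1, 'n': 1, 'd': 1, 'f': 1, 'c': 1, 'b': 1})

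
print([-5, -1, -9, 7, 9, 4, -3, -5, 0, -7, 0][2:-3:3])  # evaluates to [-9, 4]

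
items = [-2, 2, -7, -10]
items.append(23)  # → [-2, 2, -7, -10, 23]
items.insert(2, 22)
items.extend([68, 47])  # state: [-2, 2, 22, -7, -10, 23, 68, 47]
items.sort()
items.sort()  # [-10, -7, -2, 2, 22, 23, 47, 68]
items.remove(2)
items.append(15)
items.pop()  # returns 15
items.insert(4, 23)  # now [-10, -7, -2, 22, 23, 23, 47, 68]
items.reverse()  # [68, 47, 23, 23, 22, -2, -7, -10]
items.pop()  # -10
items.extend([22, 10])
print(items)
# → [68, 47, 23, 23, 22, -2, -7, 22, 10]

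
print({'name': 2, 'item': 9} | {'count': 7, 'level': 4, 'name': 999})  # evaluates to {'name': 999, 'item': 9, 'count': 7, 'level': 4}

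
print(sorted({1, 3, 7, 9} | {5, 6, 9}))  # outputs [1, 3, 5, 6, 7, 9]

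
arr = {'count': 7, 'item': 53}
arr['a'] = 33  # {'count': 7, 'item': 53, 'a': 33}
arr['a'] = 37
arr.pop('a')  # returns 37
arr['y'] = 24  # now {'count': 7, 'item': 53, 'y': 24}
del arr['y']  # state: {'count': 7, 'item': 53}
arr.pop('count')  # 7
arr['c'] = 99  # {'item': 53, 'c': 99}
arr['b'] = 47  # {'item': 53, 'c': 99, 'b': 47}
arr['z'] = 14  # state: {'item': 53, 'c': 99, 'b': 47, 'z': 14}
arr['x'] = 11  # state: {'item': 53, 'c': 99, 'b': 47, 'z': 14, 'x': 11}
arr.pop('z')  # 14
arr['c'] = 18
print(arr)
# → {'item': 53, 'c': 18, 'b': 47, 'x': 11}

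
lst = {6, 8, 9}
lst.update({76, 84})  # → {6, 8, 9, 76, 84}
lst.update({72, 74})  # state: {6, 8, 9, 72, 74, 76, 84}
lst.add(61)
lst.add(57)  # {6, 8, 9, 57, 61, 72, 74, 76, 84}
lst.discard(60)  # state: {6, 8, 9, 57, 61, 72, 74, 76, 84}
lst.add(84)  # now {6, 8, 9, 57, 61, 72, 74, 76, 84}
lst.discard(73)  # {6, 8, 9, 57, 61, 72, 74, 76, 84}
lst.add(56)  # {6, 8, 9, 56, 57, 61, 72, 74, 76, 84}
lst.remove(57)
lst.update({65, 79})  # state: {6, 8, 9, 56, 61, 65, 72, 74, 76, 79, 84}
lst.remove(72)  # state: {6, 8, 9, 56, 61, 65, 74, 76, 79, 84}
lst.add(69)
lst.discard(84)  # {6, 8, 9, 56, 61, 65, 69, 74, 76, 79}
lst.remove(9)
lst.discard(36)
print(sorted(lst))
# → [6, 8, 56, 61, 65, 69, 74, 76, 79]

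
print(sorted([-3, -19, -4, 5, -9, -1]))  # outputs [-19, -9, -4, -3, -1, 5]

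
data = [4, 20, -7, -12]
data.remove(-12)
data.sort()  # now [-7, 4, 20]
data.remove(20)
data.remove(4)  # [-7]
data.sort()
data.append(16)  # [-7, 16]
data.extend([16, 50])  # [-7, 16, 16, 50]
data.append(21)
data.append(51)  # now [-7, 16, 16, 50, 21, 51]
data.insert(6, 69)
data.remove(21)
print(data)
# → [-7, 16, 16, 50, 51, 69]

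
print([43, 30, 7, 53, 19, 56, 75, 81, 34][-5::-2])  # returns [19, 7, 43]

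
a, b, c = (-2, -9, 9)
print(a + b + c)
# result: -2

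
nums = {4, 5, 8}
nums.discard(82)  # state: {4, 5, 8}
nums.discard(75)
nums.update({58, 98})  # {4, 5, 8, 58, 98}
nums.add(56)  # {4, 5, 8, 56, 58, 98}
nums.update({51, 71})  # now {4, 5, 8, 51, 56, 58, 71, 98}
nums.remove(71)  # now {4, 5, 8, 51, 56, 58, 98}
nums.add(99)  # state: {4, 5, 8, 51, 56, 58, 98, 99}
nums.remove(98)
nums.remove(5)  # {4, 8, 51, 56, 58, 99}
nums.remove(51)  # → {4, 8, 56, 58, 99}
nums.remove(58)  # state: {4, 8, 56, 99}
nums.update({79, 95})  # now {4, 8, 56, 79, 95, 99}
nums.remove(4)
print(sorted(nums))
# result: [8, 56, 79, 95, 99]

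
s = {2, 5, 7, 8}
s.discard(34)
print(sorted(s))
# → [2, 5, 7, 8]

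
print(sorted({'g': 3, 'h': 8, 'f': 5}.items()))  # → [('f', 5), ('g', 3), ('h', 8)]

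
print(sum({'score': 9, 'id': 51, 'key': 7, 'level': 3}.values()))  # 70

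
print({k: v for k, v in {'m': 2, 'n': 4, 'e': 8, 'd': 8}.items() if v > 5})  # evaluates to {'e': 8, 'd': 8}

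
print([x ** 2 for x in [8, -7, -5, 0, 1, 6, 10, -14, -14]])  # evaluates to [64, 49, 25, 0, 1, 36, 100, 196, 196]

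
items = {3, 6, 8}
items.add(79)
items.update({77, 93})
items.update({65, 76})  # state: {3, 6, 8, 65, 76, 77, 79, 93}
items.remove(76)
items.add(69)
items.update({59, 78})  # {3, 6, 8, 59, 65, 69, 77, 78, 79, 93}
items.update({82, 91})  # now {3, 6, 8, 59, 65, 69, 77, 78, 79, 82, 91, 93}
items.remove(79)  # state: {3, 6, 8, 59, 65, 69, 77, 78, 82, 91, 93}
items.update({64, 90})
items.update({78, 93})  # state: {3, 6, 8, 59, 64, 65, 69, 77, 78, 82, 90, 91, 93}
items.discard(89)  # {3, 6, 8, 59, 64, 65, 69, 77, 78, 82, 90, 91, 93}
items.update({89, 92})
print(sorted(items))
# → [3, 6, 8, 59, 64, 65, 69, 77, 78, 82, 89, 90, 91, 92, 93]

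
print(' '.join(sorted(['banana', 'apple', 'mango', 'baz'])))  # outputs apple banana baz mango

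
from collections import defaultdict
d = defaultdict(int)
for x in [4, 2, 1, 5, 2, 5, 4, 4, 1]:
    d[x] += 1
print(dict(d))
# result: {4: 3, 2: 2, 1: 2, 5: 2}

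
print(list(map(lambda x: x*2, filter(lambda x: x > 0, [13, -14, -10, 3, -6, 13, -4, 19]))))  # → [26, 6, 26, 38]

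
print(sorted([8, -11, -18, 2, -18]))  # [-18, -18, -11, 2, 8]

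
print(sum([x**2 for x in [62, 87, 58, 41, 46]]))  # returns 18574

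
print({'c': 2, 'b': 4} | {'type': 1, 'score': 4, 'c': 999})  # {'c': 999, 'b': 4, 'type': 1, 'score': 4}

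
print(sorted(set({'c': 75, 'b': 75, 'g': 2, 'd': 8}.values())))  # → [2, 8, 75]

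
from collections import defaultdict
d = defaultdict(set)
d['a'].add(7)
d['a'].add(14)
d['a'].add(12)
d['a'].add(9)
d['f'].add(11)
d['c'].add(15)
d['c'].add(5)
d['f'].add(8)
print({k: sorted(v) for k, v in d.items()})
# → {'a': [7, 9, 12, 14], 'f': [8, 11], 'c': [5, 15]}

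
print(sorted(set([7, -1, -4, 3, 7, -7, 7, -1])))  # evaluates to [-7, -4, -1, 3, 7]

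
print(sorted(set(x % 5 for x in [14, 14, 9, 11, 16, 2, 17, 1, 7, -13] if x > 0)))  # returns [1, 2, 4]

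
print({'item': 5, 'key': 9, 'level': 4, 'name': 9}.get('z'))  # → None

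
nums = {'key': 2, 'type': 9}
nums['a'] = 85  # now {'key': 2, 'type': 9, 'a': 85}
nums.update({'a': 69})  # {'key': 2, 'type': 9, 'a': 69}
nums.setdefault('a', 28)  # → 69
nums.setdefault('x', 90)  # 90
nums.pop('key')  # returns 2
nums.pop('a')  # 69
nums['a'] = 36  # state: {'type': 9, 'x': 90, 'a': 36}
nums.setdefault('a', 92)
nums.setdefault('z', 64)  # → 64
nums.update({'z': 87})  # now {'type': 9, 'x': 90, 'a': 36, 'z': 87}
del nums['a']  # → {'type': 9, 'x': 90, 'z': 87}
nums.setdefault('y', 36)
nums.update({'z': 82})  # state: {'type': 9, 'x': 90, 'z': 82, 'y': 36}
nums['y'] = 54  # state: {'type': 9, 'x': 90, 'z': 82, 'y': 54}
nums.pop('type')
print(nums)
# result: {'x': 90, 'z': 82, 'y': 54}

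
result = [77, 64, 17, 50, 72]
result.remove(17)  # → [77, 64, 50, 72]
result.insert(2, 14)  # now [77, 64, 14, 50, 72]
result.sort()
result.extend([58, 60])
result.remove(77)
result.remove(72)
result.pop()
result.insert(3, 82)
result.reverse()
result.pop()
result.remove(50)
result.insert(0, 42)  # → [42, 58, 82, 64]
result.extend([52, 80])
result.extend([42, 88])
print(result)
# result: [42, 58, 82, 64, 52, 80, 42, 88]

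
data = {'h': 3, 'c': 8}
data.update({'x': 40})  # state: {'h': 3, 'c': 8, 'x': 40}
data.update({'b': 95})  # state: {'h': 3, 'c': 8, 'x': 40, 'b': 95}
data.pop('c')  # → 8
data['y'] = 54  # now {'h': 3, 'x': 40, 'b': 95, 'y': 54}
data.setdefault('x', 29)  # 40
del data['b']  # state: {'h': 3, 'x': 40, 'y': 54}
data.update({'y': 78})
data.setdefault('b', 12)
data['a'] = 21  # {'h': 3, 'x': 40, 'y': 78, 'b': 12, 'a': 21}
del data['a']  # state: {'h': 3, 'x': 40, 'y': 78, 'b': 12}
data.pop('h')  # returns 3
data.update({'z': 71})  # {'x': 40, 'y': 78, 'b': 12, 'z': 71}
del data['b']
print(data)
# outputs {'x': 40, 'y': 78, 'z': 71}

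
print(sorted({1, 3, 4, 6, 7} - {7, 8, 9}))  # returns [1, 3, 4, 6]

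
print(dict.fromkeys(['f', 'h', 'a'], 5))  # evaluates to {'f': 5, 'h': 5, 'a': 5}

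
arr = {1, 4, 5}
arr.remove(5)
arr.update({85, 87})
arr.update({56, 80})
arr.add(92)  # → {1, 4, 56, 80, 85, 87, 92}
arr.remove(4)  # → {1, 56, 80, 85, 87, 92}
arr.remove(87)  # {1, 56, 80, 85, 92}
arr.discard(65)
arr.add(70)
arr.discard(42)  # {1, 56, 70, 80, 85, 92}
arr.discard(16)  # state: {1, 56, 70, 80, 85, 92}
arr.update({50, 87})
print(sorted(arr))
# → [1, 50, 56, 70, 80, 85, 87, 92]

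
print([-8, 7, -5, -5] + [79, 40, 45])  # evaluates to [-8, 7, -5, -5, 79, 40, 45]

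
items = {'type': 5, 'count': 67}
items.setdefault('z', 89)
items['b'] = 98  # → {'type': 5, 'count': 67, 'z': 89, 'b': 98}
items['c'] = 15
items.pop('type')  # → 5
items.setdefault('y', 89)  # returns 89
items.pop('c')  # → 15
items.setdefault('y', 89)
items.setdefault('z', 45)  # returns 89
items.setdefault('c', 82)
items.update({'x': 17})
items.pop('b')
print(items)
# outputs {'count': 67, 'z': 89, 'y': 89, 'c': 82, 'x': 17}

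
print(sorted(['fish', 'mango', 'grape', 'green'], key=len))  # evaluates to ['fish', 'mango', 'grape', 'green']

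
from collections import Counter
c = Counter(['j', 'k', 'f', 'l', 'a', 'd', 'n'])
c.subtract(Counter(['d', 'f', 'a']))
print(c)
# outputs Counter({'j': 1, 'k': 1, 'l': 1, 'n': 1, 'f': 0, 'a': 0, 'd': 0})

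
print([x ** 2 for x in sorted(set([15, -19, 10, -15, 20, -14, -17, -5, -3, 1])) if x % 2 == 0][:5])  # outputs [196, 100, 400]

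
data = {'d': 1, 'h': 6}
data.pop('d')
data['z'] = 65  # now {'h': 6, 'z': 65}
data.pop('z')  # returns 65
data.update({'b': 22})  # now {'h': 6, 'b': 22}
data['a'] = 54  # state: {'h': 6, 'b': 22, 'a': 54}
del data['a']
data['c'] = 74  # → {'h': 6, 'b': 22, 'c': 74}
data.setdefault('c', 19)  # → 74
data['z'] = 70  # {'h': 6, 'b': 22, 'c': 74, 'z': 70}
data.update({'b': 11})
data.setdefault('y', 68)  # 68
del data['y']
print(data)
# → {'h': 6, 'b': 11, 'c': 74, 'z': 70}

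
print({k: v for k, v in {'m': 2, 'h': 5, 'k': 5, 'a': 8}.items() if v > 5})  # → {'a': 8}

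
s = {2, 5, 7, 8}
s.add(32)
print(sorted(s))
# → [2, 5, 7, 8, 32]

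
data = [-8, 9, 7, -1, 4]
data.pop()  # 4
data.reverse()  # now [-1, 7, 9, -8]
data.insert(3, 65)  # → [-1, 7, 9, 65, -8]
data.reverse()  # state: [-8, 65, 9, 7, -1]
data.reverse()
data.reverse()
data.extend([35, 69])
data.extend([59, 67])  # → [-8, 65, 9, 7, -1, 35, 69, 59, 67]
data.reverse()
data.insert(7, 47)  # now [67, 59, 69, 35, -1, 7, 9, 47, 65, -8]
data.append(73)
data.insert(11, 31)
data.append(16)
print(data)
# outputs [67, 59, 69, 35, -1, 7, 9, 47, 65, -8, 73, 31, 16]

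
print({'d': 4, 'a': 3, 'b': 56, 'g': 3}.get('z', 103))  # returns 103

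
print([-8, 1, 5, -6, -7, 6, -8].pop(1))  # 1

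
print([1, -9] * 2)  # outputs [1, -9, 1, -9]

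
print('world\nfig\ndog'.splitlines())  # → ['world', 'fig', 'dog']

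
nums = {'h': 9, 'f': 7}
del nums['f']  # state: {'h': 9}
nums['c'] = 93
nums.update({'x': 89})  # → {'h': 9, 'c': 93, 'x': 89}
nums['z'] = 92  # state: {'h': 9, 'c': 93, 'x': 89, 'z': 92}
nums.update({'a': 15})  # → {'h': 9, 'c': 93, 'x': 89, 'z': 92, 'a': 15}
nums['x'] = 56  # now {'h': 9, 'c': 93, 'x': 56, 'z': 92, 'a': 15}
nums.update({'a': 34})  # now {'h': 9, 'c': 93, 'x': 56, 'z': 92, 'a': 34}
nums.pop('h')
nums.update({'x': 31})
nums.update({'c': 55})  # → {'c': 55, 'x': 31, 'z': 92, 'a': 34}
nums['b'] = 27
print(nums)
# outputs {'c': 55, 'x': 31, 'z': 92, 'a': 34, 'b': 27}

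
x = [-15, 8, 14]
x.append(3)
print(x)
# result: [-15, 8, 14, 3]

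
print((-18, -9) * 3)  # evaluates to (-18, -9, -18, -9, -18, -9)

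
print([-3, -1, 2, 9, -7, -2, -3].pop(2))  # 2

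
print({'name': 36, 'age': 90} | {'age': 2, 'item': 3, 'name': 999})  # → {'name': 999, 'age': 2, 'item': 3}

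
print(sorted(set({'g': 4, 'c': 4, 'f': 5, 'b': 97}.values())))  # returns [4, 5, 97]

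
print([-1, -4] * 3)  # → [-1, -4, -1, -4, -1, -4]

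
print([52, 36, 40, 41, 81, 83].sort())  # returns None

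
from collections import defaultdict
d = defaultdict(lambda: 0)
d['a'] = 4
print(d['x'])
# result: 0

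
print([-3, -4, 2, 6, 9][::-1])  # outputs [9, 6, 2, -4, -3]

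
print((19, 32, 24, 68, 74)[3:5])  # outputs (68, 74)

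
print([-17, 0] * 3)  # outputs [-17, 0, -17, 0, -17, 0]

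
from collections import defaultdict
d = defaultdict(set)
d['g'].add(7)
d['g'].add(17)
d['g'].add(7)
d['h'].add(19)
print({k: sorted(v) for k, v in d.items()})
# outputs {'g': [7, 17], 'h': [19]}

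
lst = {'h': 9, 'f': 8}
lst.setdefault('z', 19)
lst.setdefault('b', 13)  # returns 13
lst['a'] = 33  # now {'h': 9, 'f': 8, 'z': 19, 'b': 13, 'a': 33}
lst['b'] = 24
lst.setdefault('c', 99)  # 99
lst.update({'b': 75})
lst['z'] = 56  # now {'h': 9, 'f': 8, 'z': 56, 'b': 75, 'a': 33, 'c': 99}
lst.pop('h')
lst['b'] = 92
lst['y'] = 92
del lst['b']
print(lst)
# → {'f': 8, 'z': 56, 'a': 33, 'c': 99, 'y': 92}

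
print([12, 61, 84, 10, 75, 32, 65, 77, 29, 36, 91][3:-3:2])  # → [10, 32, 77]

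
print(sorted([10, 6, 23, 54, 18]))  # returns [6, 10, 18, 23, 54]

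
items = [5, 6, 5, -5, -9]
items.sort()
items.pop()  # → 6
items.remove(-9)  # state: [-5, 5, 5]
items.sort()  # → [-5, 5, 5]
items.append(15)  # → [-5, 5, 5, 15]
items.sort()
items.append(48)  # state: [-5, 5, 5, 15, 48]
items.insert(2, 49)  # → [-5, 5, 49, 5, 15, 48]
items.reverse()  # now [48, 15, 5, 49, 5, -5]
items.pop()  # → -5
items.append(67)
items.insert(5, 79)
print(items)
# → [48, 15, 5, 49, 5, 79, 67]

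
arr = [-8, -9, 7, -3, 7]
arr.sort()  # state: [-9, -8, -3, 7, 7]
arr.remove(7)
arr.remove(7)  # [-9, -8, -3]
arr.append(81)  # [-9, -8, -3, 81]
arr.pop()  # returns 81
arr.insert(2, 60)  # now [-9, -8, 60, -3]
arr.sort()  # [-9, -8, -3, 60]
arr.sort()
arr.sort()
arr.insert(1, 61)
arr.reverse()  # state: [60, -3, -8, 61, -9]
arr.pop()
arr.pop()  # 61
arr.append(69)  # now [60, -3, -8, 69]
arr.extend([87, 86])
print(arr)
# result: [60, -3, -8, 69, 87, 86]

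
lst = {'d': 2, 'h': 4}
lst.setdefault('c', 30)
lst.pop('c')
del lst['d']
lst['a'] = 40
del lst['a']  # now {'h': 4}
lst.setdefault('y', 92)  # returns 92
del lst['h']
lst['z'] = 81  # {'y': 92, 'z': 81}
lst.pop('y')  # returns 92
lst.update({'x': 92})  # {'z': 81, 'x': 92}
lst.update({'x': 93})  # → {'z': 81, 'x': 93}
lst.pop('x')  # 93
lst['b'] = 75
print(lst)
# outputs {'z': 81, 'b': 75}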